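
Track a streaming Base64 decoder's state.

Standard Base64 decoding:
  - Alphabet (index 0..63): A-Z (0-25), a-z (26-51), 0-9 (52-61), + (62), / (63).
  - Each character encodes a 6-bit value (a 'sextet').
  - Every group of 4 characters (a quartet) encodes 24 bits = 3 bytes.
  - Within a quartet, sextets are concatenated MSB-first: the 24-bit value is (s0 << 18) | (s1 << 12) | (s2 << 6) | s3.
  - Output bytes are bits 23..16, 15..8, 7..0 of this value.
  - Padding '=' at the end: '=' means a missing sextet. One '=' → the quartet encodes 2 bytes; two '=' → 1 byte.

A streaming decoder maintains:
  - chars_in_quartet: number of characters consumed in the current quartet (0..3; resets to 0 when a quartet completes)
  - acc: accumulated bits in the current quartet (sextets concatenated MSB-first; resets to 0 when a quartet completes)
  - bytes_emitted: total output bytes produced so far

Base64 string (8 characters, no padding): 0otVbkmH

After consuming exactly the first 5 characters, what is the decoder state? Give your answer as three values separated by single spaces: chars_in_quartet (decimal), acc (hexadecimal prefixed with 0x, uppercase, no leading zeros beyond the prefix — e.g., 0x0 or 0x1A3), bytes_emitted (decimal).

Answer: 1 0x1B 3

Derivation:
After char 0 ('0'=52): chars_in_quartet=1 acc=0x34 bytes_emitted=0
After char 1 ('o'=40): chars_in_quartet=2 acc=0xD28 bytes_emitted=0
After char 2 ('t'=45): chars_in_quartet=3 acc=0x34A2D bytes_emitted=0
After char 3 ('V'=21): chars_in_quartet=4 acc=0xD28B55 -> emit D2 8B 55, reset; bytes_emitted=3
After char 4 ('b'=27): chars_in_quartet=1 acc=0x1B bytes_emitted=3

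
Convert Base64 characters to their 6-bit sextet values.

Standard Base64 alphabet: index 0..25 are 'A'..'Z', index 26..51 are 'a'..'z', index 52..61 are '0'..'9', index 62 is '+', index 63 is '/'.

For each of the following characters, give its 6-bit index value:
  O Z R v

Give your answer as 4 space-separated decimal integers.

'O': A..Z range, ord('O') − ord('A') = 14
'Z': A..Z range, ord('Z') − ord('A') = 25
'R': A..Z range, ord('R') − ord('A') = 17
'v': a..z range, 26 + ord('v') − ord('a') = 47

Answer: 14 25 17 47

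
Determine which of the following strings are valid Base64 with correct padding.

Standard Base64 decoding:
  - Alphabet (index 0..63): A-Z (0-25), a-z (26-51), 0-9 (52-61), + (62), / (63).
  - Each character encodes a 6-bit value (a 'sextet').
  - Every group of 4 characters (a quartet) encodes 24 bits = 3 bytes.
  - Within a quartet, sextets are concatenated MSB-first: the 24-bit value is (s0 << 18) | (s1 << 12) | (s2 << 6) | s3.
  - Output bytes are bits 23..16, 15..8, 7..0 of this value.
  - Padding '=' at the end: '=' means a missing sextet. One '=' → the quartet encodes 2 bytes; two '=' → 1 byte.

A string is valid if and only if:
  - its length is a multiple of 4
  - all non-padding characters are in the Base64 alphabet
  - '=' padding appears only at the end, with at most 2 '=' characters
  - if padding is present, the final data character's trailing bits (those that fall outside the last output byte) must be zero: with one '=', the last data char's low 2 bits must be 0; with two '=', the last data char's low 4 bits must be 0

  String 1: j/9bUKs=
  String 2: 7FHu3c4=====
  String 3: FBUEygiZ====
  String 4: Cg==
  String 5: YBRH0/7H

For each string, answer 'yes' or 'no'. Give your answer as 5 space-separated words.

String 1: 'j/9bUKs=' → valid
String 2: '7FHu3c4=====' → invalid (5 pad chars (max 2))
String 3: 'FBUEygiZ====' → invalid (4 pad chars (max 2))
String 4: 'Cg==' → valid
String 5: 'YBRH0/7H' → valid

Answer: yes no no yes yes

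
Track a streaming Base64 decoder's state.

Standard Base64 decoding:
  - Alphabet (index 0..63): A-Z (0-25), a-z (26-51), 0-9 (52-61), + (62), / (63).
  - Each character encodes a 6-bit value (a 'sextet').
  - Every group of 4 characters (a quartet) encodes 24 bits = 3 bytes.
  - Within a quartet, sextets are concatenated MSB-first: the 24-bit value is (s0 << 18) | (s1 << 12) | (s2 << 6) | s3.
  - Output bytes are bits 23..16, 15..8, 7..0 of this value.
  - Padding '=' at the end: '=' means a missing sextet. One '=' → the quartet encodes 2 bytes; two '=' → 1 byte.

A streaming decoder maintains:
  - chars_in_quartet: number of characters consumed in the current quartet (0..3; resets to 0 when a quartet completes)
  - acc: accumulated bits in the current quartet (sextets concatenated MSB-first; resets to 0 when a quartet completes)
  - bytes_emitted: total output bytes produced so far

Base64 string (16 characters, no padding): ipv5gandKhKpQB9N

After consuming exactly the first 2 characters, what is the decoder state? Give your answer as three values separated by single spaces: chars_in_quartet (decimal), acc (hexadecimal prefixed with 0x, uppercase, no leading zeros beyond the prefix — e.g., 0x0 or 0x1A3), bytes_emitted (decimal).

Answer: 2 0x8A9 0

Derivation:
After char 0 ('i'=34): chars_in_quartet=1 acc=0x22 bytes_emitted=0
After char 1 ('p'=41): chars_in_quartet=2 acc=0x8A9 bytes_emitted=0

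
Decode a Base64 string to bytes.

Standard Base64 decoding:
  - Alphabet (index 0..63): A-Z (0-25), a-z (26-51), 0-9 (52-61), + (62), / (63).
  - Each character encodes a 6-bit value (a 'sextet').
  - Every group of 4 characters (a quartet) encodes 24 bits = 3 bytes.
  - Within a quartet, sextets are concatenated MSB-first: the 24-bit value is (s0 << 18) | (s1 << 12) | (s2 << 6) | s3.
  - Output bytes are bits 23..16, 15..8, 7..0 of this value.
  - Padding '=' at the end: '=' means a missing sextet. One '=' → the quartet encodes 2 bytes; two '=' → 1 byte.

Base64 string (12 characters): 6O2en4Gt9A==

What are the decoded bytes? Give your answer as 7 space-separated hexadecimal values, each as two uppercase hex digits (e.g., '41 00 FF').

After char 0 ('6'=58): chars_in_quartet=1 acc=0x3A bytes_emitted=0
After char 1 ('O'=14): chars_in_quartet=2 acc=0xE8E bytes_emitted=0
After char 2 ('2'=54): chars_in_quartet=3 acc=0x3A3B6 bytes_emitted=0
After char 3 ('e'=30): chars_in_quartet=4 acc=0xE8ED9E -> emit E8 ED 9E, reset; bytes_emitted=3
After char 4 ('n'=39): chars_in_quartet=1 acc=0x27 bytes_emitted=3
After char 5 ('4'=56): chars_in_quartet=2 acc=0x9F8 bytes_emitted=3
After char 6 ('G'=6): chars_in_quartet=3 acc=0x27E06 bytes_emitted=3
After char 7 ('t'=45): chars_in_quartet=4 acc=0x9F81AD -> emit 9F 81 AD, reset; bytes_emitted=6
After char 8 ('9'=61): chars_in_quartet=1 acc=0x3D bytes_emitted=6
After char 9 ('A'=0): chars_in_quartet=2 acc=0xF40 bytes_emitted=6
Padding '==': partial quartet acc=0xF40 -> emit F4; bytes_emitted=7

Answer: E8 ED 9E 9F 81 AD F4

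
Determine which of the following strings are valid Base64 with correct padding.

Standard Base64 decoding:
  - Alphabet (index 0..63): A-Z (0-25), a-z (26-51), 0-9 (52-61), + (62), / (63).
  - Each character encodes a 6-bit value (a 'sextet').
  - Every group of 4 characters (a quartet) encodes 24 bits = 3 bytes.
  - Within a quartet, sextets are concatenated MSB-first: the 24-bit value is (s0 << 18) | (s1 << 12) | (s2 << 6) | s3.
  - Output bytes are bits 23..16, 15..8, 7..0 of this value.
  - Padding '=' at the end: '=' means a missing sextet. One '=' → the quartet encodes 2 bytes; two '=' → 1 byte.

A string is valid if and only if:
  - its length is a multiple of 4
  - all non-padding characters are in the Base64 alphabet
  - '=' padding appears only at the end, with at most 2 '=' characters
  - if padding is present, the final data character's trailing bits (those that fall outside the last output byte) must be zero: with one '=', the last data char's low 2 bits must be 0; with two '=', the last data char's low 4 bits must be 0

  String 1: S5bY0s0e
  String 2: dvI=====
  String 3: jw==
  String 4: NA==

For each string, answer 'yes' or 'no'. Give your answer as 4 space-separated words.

Answer: yes no yes yes

Derivation:
String 1: 'S5bY0s0e' → valid
String 2: 'dvI=====' → invalid (5 pad chars (max 2))
String 3: 'jw==' → valid
String 4: 'NA==' → valid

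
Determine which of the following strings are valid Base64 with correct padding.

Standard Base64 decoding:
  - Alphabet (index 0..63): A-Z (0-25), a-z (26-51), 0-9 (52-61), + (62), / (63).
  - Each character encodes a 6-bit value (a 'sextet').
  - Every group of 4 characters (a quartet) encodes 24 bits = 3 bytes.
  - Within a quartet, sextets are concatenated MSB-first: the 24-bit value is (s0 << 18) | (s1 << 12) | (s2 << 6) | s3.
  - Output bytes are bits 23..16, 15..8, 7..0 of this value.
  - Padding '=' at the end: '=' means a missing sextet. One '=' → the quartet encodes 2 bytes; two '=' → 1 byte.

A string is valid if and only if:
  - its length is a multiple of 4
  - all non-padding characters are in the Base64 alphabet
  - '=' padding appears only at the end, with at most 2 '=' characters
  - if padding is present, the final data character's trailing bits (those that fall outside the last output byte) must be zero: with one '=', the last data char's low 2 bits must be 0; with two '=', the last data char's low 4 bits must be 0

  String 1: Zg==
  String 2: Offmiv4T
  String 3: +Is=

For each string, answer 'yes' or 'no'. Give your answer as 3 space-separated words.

String 1: 'Zg==' → valid
String 2: 'Offmiv4T' → valid
String 3: '+Is=' → valid

Answer: yes yes yes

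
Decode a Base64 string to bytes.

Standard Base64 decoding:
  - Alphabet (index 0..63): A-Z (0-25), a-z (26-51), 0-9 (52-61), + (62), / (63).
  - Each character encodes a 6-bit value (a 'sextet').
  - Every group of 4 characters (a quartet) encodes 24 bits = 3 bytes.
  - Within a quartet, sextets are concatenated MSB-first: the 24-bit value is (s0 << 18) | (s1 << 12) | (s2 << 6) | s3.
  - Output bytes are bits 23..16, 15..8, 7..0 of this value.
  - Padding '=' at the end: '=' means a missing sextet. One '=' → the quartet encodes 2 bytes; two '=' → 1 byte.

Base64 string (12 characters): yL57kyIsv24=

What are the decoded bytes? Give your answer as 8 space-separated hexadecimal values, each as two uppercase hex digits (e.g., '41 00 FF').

Answer: C8 BE 7B 93 22 2C BF 6E

Derivation:
After char 0 ('y'=50): chars_in_quartet=1 acc=0x32 bytes_emitted=0
After char 1 ('L'=11): chars_in_quartet=2 acc=0xC8B bytes_emitted=0
After char 2 ('5'=57): chars_in_quartet=3 acc=0x322F9 bytes_emitted=0
After char 3 ('7'=59): chars_in_quartet=4 acc=0xC8BE7B -> emit C8 BE 7B, reset; bytes_emitted=3
After char 4 ('k'=36): chars_in_quartet=1 acc=0x24 bytes_emitted=3
After char 5 ('y'=50): chars_in_quartet=2 acc=0x932 bytes_emitted=3
After char 6 ('I'=8): chars_in_quartet=3 acc=0x24C88 bytes_emitted=3
After char 7 ('s'=44): chars_in_quartet=4 acc=0x93222C -> emit 93 22 2C, reset; bytes_emitted=6
After char 8 ('v'=47): chars_in_quartet=1 acc=0x2F bytes_emitted=6
After char 9 ('2'=54): chars_in_quartet=2 acc=0xBF6 bytes_emitted=6
After char 10 ('4'=56): chars_in_quartet=3 acc=0x2FDB8 bytes_emitted=6
Padding '=': partial quartet acc=0x2FDB8 -> emit BF 6E; bytes_emitted=8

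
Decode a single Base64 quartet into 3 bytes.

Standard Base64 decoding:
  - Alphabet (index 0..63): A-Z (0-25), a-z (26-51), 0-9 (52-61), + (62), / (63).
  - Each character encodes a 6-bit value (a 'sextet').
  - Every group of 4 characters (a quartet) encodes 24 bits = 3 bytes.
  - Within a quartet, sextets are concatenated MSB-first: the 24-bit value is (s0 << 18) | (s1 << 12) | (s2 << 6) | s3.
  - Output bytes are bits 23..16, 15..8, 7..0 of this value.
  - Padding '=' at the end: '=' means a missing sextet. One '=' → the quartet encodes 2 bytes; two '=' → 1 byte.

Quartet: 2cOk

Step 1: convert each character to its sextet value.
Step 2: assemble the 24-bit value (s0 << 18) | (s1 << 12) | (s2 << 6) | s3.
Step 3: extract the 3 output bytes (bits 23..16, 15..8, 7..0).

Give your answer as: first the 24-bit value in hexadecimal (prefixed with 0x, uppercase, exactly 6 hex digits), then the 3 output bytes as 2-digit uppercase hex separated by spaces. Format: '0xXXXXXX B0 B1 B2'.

Sextets: 2=54, c=28, O=14, k=36
24-bit: (54<<18) | (28<<12) | (14<<6) | 36
      = 0xD80000 | 0x01C000 | 0x000380 | 0x000024
      = 0xD9C3A4
Bytes: (v>>16)&0xFF=D9, (v>>8)&0xFF=C3, v&0xFF=A4

Answer: 0xD9C3A4 D9 C3 A4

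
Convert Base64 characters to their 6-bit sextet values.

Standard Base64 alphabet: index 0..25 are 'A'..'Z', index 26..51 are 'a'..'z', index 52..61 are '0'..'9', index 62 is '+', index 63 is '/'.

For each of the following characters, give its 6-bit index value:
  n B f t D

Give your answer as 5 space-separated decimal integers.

'n': a..z range, 26 + ord('n') − ord('a') = 39
'B': A..Z range, ord('B') − ord('A') = 1
'f': a..z range, 26 + ord('f') − ord('a') = 31
't': a..z range, 26 + ord('t') − ord('a') = 45
'D': A..Z range, ord('D') − ord('A') = 3

Answer: 39 1 31 45 3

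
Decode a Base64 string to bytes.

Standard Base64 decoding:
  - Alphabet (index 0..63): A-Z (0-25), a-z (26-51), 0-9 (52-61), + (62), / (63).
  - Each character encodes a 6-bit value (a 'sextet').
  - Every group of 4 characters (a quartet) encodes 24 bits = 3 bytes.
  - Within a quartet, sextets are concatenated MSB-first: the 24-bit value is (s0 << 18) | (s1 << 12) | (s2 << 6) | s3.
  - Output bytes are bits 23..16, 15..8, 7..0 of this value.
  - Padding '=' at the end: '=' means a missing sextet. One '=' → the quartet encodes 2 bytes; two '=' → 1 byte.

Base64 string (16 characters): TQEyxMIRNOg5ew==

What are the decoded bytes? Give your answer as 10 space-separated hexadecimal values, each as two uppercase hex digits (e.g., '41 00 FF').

Answer: 4D 01 32 C4 C2 11 34 E8 39 7B

Derivation:
After char 0 ('T'=19): chars_in_quartet=1 acc=0x13 bytes_emitted=0
After char 1 ('Q'=16): chars_in_quartet=2 acc=0x4D0 bytes_emitted=0
After char 2 ('E'=4): chars_in_quartet=3 acc=0x13404 bytes_emitted=0
After char 3 ('y'=50): chars_in_quartet=4 acc=0x4D0132 -> emit 4D 01 32, reset; bytes_emitted=3
After char 4 ('x'=49): chars_in_quartet=1 acc=0x31 bytes_emitted=3
After char 5 ('M'=12): chars_in_quartet=2 acc=0xC4C bytes_emitted=3
After char 6 ('I'=8): chars_in_quartet=3 acc=0x31308 bytes_emitted=3
After char 7 ('R'=17): chars_in_quartet=4 acc=0xC4C211 -> emit C4 C2 11, reset; bytes_emitted=6
After char 8 ('N'=13): chars_in_quartet=1 acc=0xD bytes_emitted=6
After char 9 ('O'=14): chars_in_quartet=2 acc=0x34E bytes_emitted=6
After char 10 ('g'=32): chars_in_quartet=3 acc=0xD3A0 bytes_emitted=6
After char 11 ('5'=57): chars_in_quartet=4 acc=0x34E839 -> emit 34 E8 39, reset; bytes_emitted=9
After char 12 ('e'=30): chars_in_quartet=1 acc=0x1E bytes_emitted=9
After char 13 ('w'=48): chars_in_quartet=2 acc=0x7B0 bytes_emitted=9
Padding '==': partial quartet acc=0x7B0 -> emit 7B; bytes_emitted=10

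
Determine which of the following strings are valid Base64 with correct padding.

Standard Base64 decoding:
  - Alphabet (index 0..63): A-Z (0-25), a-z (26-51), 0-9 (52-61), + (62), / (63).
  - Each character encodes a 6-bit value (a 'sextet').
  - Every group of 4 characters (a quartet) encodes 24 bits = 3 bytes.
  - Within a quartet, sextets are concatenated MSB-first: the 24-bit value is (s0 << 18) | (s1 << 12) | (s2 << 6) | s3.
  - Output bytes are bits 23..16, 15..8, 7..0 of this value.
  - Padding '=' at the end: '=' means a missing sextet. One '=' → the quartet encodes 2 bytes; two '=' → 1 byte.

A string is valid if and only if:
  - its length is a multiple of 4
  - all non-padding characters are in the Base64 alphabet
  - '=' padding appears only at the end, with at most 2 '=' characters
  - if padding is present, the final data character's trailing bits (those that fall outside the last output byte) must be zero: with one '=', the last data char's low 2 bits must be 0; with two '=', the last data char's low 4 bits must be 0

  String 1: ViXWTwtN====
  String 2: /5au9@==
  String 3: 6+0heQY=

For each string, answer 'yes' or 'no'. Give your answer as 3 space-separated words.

String 1: 'ViXWTwtN====' → invalid (4 pad chars (max 2))
String 2: '/5au9@==' → invalid (bad char(s): ['@'])
String 3: '6+0heQY=' → valid

Answer: no no yes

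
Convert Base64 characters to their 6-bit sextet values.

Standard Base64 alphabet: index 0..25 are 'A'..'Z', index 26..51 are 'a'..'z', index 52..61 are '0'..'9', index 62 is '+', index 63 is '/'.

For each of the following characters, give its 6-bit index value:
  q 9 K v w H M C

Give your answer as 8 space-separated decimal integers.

'q': a..z range, 26 + ord('q') − ord('a') = 42
'9': 0..9 range, 52 + ord('9') − ord('0') = 61
'K': A..Z range, ord('K') − ord('A') = 10
'v': a..z range, 26 + ord('v') − ord('a') = 47
'w': a..z range, 26 + ord('w') − ord('a') = 48
'H': A..Z range, ord('H') − ord('A') = 7
'M': A..Z range, ord('M') − ord('A') = 12
'C': A..Z range, ord('C') − ord('A') = 2

Answer: 42 61 10 47 48 7 12 2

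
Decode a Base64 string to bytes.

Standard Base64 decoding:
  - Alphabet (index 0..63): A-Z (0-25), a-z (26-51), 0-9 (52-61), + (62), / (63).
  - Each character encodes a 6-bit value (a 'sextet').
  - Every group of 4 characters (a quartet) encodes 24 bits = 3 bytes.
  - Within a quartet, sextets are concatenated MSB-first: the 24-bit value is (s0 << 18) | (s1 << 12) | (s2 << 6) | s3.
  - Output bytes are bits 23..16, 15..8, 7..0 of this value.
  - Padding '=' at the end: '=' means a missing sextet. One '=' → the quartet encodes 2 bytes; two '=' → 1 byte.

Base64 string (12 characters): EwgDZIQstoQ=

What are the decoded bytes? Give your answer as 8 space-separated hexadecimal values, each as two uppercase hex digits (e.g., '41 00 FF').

Answer: 13 08 03 64 84 2C B6 84

Derivation:
After char 0 ('E'=4): chars_in_quartet=1 acc=0x4 bytes_emitted=0
After char 1 ('w'=48): chars_in_quartet=2 acc=0x130 bytes_emitted=0
After char 2 ('g'=32): chars_in_quartet=3 acc=0x4C20 bytes_emitted=0
After char 3 ('D'=3): chars_in_quartet=4 acc=0x130803 -> emit 13 08 03, reset; bytes_emitted=3
After char 4 ('Z'=25): chars_in_quartet=1 acc=0x19 bytes_emitted=3
After char 5 ('I'=8): chars_in_quartet=2 acc=0x648 bytes_emitted=3
After char 6 ('Q'=16): chars_in_quartet=3 acc=0x19210 bytes_emitted=3
After char 7 ('s'=44): chars_in_quartet=4 acc=0x64842C -> emit 64 84 2C, reset; bytes_emitted=6
After char 8 ('t'=45): chars_in_quartet=1 acc=0x2D bytes_emitted=6
After char 9 ('o'=40): chars_in_quartet=2 acc=0xB68 bytes_emitted=6
After char 10 ('Q'=16): chars_in_quartet=3 acc=0x2DA10 bytes_emitted=6
Padding '=': partial quartet acc=0x2DA10 -> emit B6 84; bytes_emitted=8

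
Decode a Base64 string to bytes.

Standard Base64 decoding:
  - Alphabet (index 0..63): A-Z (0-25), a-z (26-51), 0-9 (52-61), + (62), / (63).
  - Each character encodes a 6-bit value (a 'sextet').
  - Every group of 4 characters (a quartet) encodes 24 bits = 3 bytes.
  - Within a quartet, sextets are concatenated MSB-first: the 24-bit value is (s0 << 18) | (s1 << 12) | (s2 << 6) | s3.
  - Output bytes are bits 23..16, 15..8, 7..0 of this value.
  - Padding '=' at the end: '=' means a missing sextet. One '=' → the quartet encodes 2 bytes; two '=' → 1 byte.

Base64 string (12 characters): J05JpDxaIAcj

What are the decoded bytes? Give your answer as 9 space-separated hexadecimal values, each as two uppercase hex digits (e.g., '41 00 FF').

After char 0 ('J'=9): chars_in_quartet=1 acc=0x9 bytes_emitted=0
After char 1 ('0'=52): chars_in_quartet=2 acc=0x274 bytes_emitted=0
After char 2 ('5'=57): chars_in_quartet=3 acc=0x9D39 bytes_emitted=0
After char 3 ('J'=9): chars_in_quartet=4 acc=0x274E49 -> emit 27 4E 49, reset; bytes_emitted=3
After char 4 ('p'=41): chars_in_quartet=1 acc=0x29 bytes_emitted=3
After char 5 ('D'=3): chars_in_quartet=2 acc=0xA43 bytes_emitted=3
After char 6 ('x'=49): chars_in_quartet=3 acc=0x290F1 bytes_emitted=3
After char 7 ('a'=26): chars_in_quartet=4 acc=0xA43C5A -> emit A4 3C 5A, reset; bytes_emitted=6
After char 8 ('I'=8): chars_in_quartet=1 acc=0x8 bytes_emitted=6
After char 9 ('A'=0): chars_in_quartet=2 acc=0x200 bytes_emitted=6
After char 10 ('c'=28): chars_in_quartet=3 acc=0x801C bytes_emitted=6
After char 11 ('j'=35): chars_in_quartet=4 acc=0x200723 -> emit 20 07 23, reset; bytes_emitted=9

Answer: 27 4E 49 A4 3C 5A 20 07 23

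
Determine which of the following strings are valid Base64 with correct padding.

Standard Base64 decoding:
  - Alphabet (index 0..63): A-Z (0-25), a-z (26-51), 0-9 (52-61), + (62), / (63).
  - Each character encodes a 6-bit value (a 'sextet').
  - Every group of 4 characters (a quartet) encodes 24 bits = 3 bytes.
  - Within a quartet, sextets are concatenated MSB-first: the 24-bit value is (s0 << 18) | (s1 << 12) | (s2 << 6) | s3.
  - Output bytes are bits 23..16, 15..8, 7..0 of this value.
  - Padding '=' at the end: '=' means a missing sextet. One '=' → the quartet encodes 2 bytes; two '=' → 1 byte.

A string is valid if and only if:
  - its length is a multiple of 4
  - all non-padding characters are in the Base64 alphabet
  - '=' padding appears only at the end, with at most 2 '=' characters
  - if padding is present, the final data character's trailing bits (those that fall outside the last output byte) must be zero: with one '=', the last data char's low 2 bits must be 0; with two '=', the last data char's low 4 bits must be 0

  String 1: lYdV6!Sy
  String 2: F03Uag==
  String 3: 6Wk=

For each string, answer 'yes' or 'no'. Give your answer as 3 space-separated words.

String 1: 'lYdV6!Sy' → invalid (bad char(s): ['!'])
String 2: 'F03Uag==' → valid
String 3: '6Wk=' → valid

Answer: no yes yes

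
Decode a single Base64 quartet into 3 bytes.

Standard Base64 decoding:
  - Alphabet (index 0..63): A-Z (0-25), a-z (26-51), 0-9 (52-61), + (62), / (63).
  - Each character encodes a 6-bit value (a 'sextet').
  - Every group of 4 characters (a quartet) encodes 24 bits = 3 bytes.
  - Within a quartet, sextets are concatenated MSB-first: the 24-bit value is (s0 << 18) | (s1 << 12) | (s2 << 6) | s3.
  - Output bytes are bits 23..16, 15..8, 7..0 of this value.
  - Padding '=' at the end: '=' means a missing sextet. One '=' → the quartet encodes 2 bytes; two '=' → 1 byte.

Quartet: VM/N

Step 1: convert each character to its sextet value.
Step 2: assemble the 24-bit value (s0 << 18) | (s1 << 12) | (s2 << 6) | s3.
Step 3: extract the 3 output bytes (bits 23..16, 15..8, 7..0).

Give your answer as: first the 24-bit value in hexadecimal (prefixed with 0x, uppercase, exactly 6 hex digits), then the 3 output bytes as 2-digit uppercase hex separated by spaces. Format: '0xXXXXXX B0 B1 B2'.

Answer: 0x54CFCD 54 CF CD

Derivation:
Sextets: V=21, M=12, /=63, N=13
24-bit: (21<<18) | (12<<12) | (63<<6) | 13
      = 0x540000 | 0x00C000 | 0x000FC0 | 0x00000D
      = 0x54CFCD
Bytes: (v>>16)&0xFF=54, (v>>8)&0xFF=CF, v&0xFF=CD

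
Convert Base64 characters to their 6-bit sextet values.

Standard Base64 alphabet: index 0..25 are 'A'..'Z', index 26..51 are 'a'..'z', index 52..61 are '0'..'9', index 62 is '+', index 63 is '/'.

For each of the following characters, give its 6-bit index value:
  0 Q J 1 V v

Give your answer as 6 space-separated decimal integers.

Answer: 52 16 9 53 21 47

Derivation:
'0': 0..9 range, 52 + ord('0') − ord('0') = 52
'Q': A..Z range, ord('Q') − ord('A') = 16
'J': A..Z range, ord('J') − ord('A') = 9
'1': 0..9 range, 52 + ord('1') − ord('0') = 53
'V': A..Z range, ord('V') − ord('A') = 21
'v': a..z range, 26 + ord('v') − ord('a') = 47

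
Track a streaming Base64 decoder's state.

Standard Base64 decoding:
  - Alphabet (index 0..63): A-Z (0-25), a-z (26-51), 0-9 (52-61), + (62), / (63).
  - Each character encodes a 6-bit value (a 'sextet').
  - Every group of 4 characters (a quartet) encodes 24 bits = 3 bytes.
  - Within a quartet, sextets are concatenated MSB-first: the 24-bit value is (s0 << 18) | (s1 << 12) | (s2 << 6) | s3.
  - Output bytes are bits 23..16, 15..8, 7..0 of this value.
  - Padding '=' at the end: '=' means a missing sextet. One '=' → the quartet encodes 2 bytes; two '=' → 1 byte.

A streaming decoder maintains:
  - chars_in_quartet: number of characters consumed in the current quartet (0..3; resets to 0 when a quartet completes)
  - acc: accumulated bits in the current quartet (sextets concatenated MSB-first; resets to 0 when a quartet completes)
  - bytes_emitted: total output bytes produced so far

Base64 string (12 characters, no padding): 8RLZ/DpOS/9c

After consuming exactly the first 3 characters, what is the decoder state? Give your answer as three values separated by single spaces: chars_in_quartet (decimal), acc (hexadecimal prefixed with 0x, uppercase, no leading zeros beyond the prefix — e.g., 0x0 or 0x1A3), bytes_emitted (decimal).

Answer: 3 0x3C44B 0

Derivation:
After char 0 ('8'=60): chars_in_quartet=1 acc=0x3C bytes_emitted=0
After char 1 ('R'=17): chars_in_quartet=2 acc=0xF11 bytes_emitted=0
After char 2 ('L'=11): chars_in_quartet=3 acc=0x3C44B bytes_emitted=0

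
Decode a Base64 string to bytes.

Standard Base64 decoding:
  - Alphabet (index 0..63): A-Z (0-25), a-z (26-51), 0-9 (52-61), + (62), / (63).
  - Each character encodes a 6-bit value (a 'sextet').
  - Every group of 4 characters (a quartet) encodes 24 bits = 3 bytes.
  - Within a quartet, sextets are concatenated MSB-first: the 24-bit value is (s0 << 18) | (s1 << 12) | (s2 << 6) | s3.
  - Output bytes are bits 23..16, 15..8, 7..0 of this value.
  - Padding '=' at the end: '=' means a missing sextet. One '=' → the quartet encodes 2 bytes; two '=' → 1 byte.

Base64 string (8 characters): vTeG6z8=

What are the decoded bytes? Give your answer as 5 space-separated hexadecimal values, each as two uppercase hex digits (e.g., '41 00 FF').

After char 0 ('v'=47): chars_in_quartet=1 acc=0x2F bytes_emitted=0
After char 1 ('T'=19): chars_in_quartet=2 acc=0xBD3 bytes_emitted=0
After char 2 ('e'=30): chars_in_quartet=3 acc=0x2F4DE bytes_emitted=0
After char 3 ('G'=6): chars_in_quartet=4 acc=0xBD3786 -> emit BD 37 86, reset; bytes_emitted=3
After char 4 ('6'=58): chars_in_quartet=1 acc=0x3A bytes_emitted=3
After char 5 ('z'=51): chars_in_quartet=2 acc=0xEB3 bytes_emitted=3
After char 6 ('8'=60): chars_in_quartet=3 acc=0x3ACFC bytes_emitted=3
Padding '=': partial quartet acc=0x3ACFC -> emit EB 3F; bytes_emitted=5

Answer: BD 37 86 EB 3F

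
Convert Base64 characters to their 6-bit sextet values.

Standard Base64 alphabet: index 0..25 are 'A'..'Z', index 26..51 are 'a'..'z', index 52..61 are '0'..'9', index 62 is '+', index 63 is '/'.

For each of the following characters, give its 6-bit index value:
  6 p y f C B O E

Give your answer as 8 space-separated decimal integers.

'6': 0..9 range, 52 + ord('6') − ord('0') = 58
'p': a..z range, 26 + ord('p') − ord('a') = 41
'y': a..z range, 26 + ord('y') − ord('a') = 50
'f': a..z range, 26 + ord('f') − ord('a') = 31
'C': A..Z range, ord('C') − ord('A') = 2
'B': A..Z range, ord('B') − ord('A') = 1
'O': A..Z range, ord('O') − ord('A') = 14
'E': A..Z range, ord('E') − ord('A') = 4

Answer: 58 41 50 31 2 1 14 4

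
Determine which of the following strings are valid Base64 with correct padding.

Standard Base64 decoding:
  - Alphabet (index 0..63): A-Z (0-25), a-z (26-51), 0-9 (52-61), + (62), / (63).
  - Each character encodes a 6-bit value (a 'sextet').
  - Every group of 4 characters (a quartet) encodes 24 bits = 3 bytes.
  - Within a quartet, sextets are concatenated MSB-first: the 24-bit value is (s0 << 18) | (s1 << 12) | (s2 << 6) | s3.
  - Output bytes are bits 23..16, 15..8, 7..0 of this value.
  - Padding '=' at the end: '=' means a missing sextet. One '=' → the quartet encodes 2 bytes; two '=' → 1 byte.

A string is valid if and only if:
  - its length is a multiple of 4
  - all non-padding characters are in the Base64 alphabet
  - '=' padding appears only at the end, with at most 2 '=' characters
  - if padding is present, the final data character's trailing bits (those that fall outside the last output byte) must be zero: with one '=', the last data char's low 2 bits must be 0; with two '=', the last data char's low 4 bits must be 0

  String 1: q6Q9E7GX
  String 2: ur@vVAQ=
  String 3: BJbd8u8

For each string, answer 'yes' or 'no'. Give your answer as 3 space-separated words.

Answer: yes no no

Derivation:
String 1: 'q6Q9E7GX' → valid
String 2: 'ur@vVAQ=' → invalid (bad char(s): ['@'])
String 3: 'BJbd8u8' → invalid (len=7 not mult of 4)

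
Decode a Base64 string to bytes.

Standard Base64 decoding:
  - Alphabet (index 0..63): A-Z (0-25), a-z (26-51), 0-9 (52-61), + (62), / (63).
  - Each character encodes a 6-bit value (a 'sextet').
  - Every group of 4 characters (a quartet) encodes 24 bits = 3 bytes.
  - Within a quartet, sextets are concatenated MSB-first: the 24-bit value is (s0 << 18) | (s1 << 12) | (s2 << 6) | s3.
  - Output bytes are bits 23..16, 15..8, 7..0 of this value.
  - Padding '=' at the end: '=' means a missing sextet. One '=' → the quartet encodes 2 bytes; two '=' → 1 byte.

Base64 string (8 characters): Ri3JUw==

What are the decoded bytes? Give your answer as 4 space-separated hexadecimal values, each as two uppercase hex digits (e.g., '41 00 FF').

Answer: 46 2D C9 53

Derivation:
After char 0 ('R'=17): chars_in_quartet=1 acc=0x11 bytes_emitted=0
After char 1 ('i'=34): chars_in_quartet=2 acc=0x462 bytes_emitted=0
After char 2 ('3'=55): chars_in_quartet=3 acc=0x118B7 bytes_emitted=0
After char 3 ('J'=9): chars_in_quartet=4 acc=0x462DC9 -> emit 46 2D C9, reset; bytes_emitted=3
After char 4 ('U'=20): chars_in_quartet=1 acc=0x14 bytes_emitted=3
After char 5 ('w'=48): chars_in_quartet=2 acc=0x530 bytes_emitted=3
Padding '==': partial quartet acc=0x530 -> emit 53; bytes_emitted=4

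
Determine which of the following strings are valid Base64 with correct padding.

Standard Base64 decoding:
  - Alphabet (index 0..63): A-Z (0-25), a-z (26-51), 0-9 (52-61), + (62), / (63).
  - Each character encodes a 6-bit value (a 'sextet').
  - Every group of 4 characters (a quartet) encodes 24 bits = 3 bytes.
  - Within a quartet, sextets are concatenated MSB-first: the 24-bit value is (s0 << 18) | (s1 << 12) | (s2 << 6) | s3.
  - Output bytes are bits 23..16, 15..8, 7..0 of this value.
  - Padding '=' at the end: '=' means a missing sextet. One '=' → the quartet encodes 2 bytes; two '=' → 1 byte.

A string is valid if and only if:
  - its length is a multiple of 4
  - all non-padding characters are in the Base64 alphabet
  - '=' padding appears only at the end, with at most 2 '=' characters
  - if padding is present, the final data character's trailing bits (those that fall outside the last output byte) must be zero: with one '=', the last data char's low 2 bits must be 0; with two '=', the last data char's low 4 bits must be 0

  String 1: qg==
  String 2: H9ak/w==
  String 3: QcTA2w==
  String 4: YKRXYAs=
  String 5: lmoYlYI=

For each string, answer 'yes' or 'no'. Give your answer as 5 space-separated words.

Answer: yes yes yes yes yes

Derivation:
String 1: 'qg==' → valid
String 2: 'H9ak/w==' → valid
String 3: 'QcTA2w==' → valid
String 4: 'YKRXYAs=' → valid
String 5: 'lmoYlYI=' → valid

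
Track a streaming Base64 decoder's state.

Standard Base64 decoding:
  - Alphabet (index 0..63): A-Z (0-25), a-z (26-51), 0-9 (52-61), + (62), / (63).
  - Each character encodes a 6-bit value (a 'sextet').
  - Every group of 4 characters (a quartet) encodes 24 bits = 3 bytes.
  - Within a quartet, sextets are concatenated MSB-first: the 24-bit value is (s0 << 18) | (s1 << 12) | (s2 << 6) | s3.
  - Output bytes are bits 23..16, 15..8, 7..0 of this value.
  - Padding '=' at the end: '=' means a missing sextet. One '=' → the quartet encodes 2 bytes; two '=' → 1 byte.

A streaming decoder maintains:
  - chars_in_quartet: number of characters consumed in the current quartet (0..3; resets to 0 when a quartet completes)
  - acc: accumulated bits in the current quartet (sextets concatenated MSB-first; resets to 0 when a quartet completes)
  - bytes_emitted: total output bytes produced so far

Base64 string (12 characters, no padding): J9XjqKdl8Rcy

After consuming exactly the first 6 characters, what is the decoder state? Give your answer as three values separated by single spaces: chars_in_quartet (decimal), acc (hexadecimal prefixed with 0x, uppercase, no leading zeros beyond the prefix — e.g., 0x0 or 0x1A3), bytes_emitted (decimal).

Answer: 2 0xA8A 3

Derivation:
After char 0 ('J'=9): chars_in_quartet=1 acc=0x9 bytes_emitted=0
After char 1 ('9'=61): chars_in_quartet=2 acc=0x27D bytes_emitted=0
After char 2 ('X'=23): chars_in_quartet=3 acc=0x9F57 bytes_emitted=0
After char 3 ('j'=35): chars_in_quartet=4 acc=0x27D5E3 -> emit 27 D5 E3, reset; bytes_emitted=3
After char 4 ('q'=42): chars_in_quartet=1 acc=0x2A bytes_emitted=3
After char 5 ('K'=10): chars_in_quartet=2 acc=0xA8A bytes_emitted=3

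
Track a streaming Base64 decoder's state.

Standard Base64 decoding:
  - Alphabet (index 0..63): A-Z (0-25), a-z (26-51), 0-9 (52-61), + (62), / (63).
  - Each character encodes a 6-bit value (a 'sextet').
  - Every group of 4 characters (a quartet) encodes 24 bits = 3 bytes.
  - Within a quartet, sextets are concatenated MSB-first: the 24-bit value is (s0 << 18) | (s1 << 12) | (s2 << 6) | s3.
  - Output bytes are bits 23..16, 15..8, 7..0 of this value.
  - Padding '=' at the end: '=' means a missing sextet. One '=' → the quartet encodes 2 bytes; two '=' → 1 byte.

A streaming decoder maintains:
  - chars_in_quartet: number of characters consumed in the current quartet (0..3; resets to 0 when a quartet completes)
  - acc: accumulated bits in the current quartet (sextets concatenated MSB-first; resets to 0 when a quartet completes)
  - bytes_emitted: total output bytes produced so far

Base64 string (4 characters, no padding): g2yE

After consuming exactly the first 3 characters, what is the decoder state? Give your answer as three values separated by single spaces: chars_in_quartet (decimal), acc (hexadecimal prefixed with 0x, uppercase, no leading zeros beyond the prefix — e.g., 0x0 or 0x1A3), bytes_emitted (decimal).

Answer: 3 0x20DB2 0

Derivation:
After char 0 ('g'=32): chars_in_quartet=1 acc=0x20 bytes_emitted=0
After char 1 ('2'=54): chars_in_quartet=2 acc=0x836 bytes_emitted=0
After char 2 ('y'=50): chars_in_quartet=3 acc=0x20DB2 bytes_emitted=0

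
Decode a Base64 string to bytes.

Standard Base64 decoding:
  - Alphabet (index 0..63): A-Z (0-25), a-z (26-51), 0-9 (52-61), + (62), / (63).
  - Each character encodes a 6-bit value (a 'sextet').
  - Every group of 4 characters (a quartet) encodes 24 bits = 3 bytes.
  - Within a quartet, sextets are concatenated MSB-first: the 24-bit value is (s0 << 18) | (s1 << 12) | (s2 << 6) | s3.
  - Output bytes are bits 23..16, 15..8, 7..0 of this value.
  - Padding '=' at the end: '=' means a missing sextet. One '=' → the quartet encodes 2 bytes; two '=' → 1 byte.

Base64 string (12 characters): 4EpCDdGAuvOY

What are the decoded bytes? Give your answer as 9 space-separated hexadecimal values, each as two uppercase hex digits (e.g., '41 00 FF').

Answer: E0 4A 42 0D D1 80 BA F3 98

Derivation:
After char 0 ('4'=56): chars_in_quartet=1 acc=0x38 bytes_emitted=0
After char 1 ('E'=4): chars_in_quartet=2 acc=0xE04 bytes_emitted=0
After char 2 ('p'=41): chars_in_quartet=3 acc=0x38129 bytes_emitted=0
After char 3 ('C'=2): chars_in_quartet=4 acc=0xE04A42 -> emit E0 4A 42, reset; bytes_emitted=3
After char 4 ('D'=3): chars_in_quartet=1 acc=0x3 bytes_emitted=3
After char 5 ('d'=29): chars_in_quartet=2 acc=0xDD bytes_emitted=3
After char 6 ('G'=6): chars_in_quartet=3 acc=0x3746 bytes_emitted=3
After char 7 ('A'=0): chars_in_quartet=4 acc=0xDD180 -> emit 0D D1 80, reset; bytes_emitted=6
After char 8 ('u'=46): chars_in_quartet=1 acc=0x2E bytes_emitted=6
After char 9 ('v'=47): chars_in_quartet=2 acc=0xBAF bytes_emitted=6
After char 10 ('O'=14): chars_in_quartet=3 acc=0x2EBCE bytes_emitted=6
After char 11 ('Y'=24): chars_in_quartet=4 acc=0xBAF398 -> emit BA F3 98, reset; bytes_emitted=9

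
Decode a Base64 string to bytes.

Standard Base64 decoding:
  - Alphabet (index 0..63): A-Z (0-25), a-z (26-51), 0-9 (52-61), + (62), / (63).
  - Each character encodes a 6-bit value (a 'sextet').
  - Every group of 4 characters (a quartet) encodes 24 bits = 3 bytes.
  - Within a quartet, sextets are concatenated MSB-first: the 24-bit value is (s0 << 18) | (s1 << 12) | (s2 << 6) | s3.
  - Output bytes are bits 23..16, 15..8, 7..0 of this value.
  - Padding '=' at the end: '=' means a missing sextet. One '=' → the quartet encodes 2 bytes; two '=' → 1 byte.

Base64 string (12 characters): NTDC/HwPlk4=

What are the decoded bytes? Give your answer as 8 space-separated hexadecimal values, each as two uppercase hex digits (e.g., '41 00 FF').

Answer: 35 30 C2 FC 7C 0F 96 4E

Derivation:
After char 0 ('N'=13): chars_in_quartet=1 acc=0xD bytes_emitted=0
After char 1 ('T'=19): chars_in_quartet=2 acc=0x353 bytes_emitted=0
After char 2 ('D'=3): chars_in_quartet=3 acc=0xD4C3 bytes_emitted=0
After char 3 ('C'=2): chars_in_quartet=4 acc=0x3530C2 -> emit 35 30 C2, reset; bytes_emitted=3
After char 4 ('/'=63): chars_in_quartet=1 acc=0x3F bytes_emitted=3
After char 5 ('H'=7): chars_in_quartet=2 acc=0xFC7 bytes_emitted=3
After char 6 ('w'=48): chars_in_quartet=3 acc=0x3F1F0 bytes_emitted=3
After char 7 ('P'=15): chars_in_quartet=4 acc=0xFC7C0F -> emit FC 7C 0F, reset; bytes_emitted=6
After char 8 ('l'=37): chars_in_quartet=1 acc=0x25 bytes_emitted=6
After char 9 ('k'=36): chars_in_quartet=2 acc=0x964 bytes_emitted=6
After char 10 ('4'=56): chars_in_quartet=3 acc=0x25938 bytes_emitted=6
Padding '=': partial quartet acc=0x25938 -> emit 96 4E; bytes_emitted=8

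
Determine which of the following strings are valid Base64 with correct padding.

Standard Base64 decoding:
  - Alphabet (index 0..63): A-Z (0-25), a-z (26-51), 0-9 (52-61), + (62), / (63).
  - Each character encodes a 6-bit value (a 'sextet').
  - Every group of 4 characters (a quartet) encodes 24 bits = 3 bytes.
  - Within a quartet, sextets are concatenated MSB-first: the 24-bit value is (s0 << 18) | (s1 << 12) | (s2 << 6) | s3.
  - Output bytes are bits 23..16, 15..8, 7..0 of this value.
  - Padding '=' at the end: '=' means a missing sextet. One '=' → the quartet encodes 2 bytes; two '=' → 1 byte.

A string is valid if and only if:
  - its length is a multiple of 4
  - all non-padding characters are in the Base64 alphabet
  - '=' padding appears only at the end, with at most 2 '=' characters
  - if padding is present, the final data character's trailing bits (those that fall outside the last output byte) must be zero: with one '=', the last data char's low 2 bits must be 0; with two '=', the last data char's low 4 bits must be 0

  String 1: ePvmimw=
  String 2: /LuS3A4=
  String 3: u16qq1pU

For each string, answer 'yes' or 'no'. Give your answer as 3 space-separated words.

Answer: yes yes yes

Derivation:
String 1: 'ePvmimw=' → valid
String 2: '/LuS3A4=' → valid
String 3: 'u16qq1pU' → valid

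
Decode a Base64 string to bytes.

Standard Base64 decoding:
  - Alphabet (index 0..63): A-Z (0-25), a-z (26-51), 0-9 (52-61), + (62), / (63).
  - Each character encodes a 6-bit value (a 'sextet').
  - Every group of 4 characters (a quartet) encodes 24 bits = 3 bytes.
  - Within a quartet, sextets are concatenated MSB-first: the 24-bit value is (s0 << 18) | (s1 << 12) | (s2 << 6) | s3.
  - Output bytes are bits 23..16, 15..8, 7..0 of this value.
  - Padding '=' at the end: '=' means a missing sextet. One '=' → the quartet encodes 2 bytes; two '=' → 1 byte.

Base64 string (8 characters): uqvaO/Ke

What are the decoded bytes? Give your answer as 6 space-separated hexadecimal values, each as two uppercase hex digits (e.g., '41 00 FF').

Answer: BA AB DA 3B F2 9E

Derivation:
After char 0 ('u'=46): chars_in_quartet=1 acc=0x2E bytes_emitted=0
After char 1 ('q'=42): chars_in_quartet=2 acc=0xBAA bytes_emitted=0
After char 2 ('v'=47): chars_in_quartet=3 acc=0x2EAAF bytes_emitted=0
After char 3 ('a'=26): chars_in_quartet=4 acc=0xBAABDA -> emit BA AB DA, reset; bytes_emitted=3
After char 4 ('O'=14): chars_in_quartet=1 acc=0xE bytes_emitted=3
After char 5 ('/'=63): chars_in_quartet=2 acc=0x3BF bytes_emitted=3
After char 6 ('K'=10): chars_in_quartet=3 acc=0xEFCA bytes_emitted=3
After char 7 ('e'=30): chars_in_quartet=4 acc=0x3BF29E -> emit 3B F2 9E, reset; bytes_emitted=6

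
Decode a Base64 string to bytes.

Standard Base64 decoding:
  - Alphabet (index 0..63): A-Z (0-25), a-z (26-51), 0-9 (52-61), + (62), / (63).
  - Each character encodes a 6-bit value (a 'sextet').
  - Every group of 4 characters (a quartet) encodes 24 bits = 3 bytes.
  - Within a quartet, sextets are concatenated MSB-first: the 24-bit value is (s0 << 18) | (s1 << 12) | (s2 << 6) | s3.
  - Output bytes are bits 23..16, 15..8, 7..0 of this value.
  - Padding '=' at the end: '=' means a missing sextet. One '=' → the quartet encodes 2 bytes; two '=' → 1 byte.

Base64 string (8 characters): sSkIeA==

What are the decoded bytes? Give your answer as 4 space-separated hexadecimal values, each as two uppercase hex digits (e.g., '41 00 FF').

Answer: B1 29 08 78

Derivation:
After char 0 ('s'=44): chars_in_quartet=1 acc=0x2C bytes_emitted=0
After char 1 ('S'=18): chars_in_quartet=2 acc=0xB12 bytes_emitted=0
After char 2 ('k'=36): chars_in_quartet=3 acc=0x2C4A4 bytes_emitted=0
After char 3 ('I'=8): chars_in_quartet=4 acc=0xB12908 -> emit B1 29 08, reset; bytes_emitted=3
After char 4 ('e'=30): chars_in_quartet=1 acc=0x1E bytes_emitted=3
After char 5 ('A'=0): chars_in_quartet=2 acc=0x780 bytes_emitted=3
Padding '==': partial quartet acc=0x780 -> emit 78; bytes_emitted=4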